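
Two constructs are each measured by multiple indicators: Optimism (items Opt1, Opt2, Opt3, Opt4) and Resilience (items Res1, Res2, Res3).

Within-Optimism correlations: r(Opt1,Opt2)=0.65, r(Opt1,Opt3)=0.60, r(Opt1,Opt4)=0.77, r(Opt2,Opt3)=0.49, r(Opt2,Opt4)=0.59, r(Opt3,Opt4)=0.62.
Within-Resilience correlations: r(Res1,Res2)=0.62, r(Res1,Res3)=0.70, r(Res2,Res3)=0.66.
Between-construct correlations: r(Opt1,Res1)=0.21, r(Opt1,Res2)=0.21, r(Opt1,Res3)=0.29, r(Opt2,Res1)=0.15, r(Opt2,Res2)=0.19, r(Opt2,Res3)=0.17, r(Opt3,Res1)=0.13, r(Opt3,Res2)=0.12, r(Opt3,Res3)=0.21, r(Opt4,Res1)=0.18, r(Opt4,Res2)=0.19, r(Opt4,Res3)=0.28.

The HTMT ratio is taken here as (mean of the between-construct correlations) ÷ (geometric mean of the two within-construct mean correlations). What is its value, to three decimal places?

0.304

Between-construct mean = 2.33/12 = 0.1942.
Mean within-Opt = 3.72/6 = 0.6200; mean within-Res = 1.98/3 = 0.6600.
Geometric mean = √(0.6200 × 0.6600) = 0.6397.
HTMT = 0.1942 / 0.6397 = 0.304.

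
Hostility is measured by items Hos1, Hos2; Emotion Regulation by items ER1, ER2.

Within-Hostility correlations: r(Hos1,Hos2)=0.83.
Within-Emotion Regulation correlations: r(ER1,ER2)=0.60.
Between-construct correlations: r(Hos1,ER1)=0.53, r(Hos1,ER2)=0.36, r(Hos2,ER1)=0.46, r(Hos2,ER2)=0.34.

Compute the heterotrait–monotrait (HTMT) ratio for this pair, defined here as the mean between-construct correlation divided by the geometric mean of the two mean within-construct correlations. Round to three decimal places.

0.599

Between-construct mean = 1.69/4 = 0.4225.
Mean within-Hos = 0.83/1 = 0.8300; mean within-ER = 0.60/1 = 0.6000.
Geometric mean = √(0.8300 × 0.6000) = 0.7057.
HTMT = 0.4225 / 0.7057 = 0.599.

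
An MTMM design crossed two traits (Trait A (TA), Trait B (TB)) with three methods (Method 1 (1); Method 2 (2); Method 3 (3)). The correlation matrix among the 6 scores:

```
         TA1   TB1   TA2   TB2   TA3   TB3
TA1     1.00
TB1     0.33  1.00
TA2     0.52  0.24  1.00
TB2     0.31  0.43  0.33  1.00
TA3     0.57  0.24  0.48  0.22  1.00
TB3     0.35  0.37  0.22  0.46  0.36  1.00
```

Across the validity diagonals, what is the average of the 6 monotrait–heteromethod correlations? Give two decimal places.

0.47

Convergent values: 0.52, 0.57, 0.48, 0.43, 0.37, 0.46; mean = 2.83/6 = 0.47.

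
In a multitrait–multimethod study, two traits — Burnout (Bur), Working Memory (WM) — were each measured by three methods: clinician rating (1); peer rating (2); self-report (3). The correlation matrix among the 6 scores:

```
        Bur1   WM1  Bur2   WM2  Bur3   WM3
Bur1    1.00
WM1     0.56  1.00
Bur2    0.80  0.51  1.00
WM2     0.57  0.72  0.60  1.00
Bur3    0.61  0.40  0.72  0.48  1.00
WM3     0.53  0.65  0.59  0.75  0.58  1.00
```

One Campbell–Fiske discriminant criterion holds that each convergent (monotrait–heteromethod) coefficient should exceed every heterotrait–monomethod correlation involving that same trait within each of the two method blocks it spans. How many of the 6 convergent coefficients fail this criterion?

0

Convergent coefficients and their comparison sets:
Bur (methods 1·2): 0.80 vs {0.56, 0.60} → pass.
Bur (methods 1·3): 0.61 vs {0.56, 0.58} → pass.
Bur (methods 2·3): 0.72 vs {0.60, 0.58} → pass.
WM (methods 1·2): 0.72 vs {0.56, 0.60} → pass.
WM (methods 1·3): 0.65 vs {0.56, 0.58} → pass.
WM (methods 2·3): 0.75 vs {0.60, 0.58} → pass.
0 of 6 fail.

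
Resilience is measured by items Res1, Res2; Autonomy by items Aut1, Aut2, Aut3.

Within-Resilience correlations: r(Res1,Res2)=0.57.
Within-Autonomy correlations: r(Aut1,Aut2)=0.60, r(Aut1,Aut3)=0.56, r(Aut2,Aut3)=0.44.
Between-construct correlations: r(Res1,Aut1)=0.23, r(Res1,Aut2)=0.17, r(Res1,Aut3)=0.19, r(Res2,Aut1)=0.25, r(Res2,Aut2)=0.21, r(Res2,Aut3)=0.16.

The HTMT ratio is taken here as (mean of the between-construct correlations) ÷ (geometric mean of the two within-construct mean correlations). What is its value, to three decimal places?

0.366

Between-construct mean = 1.21/6 = 0.2017.
Mean within-Res = 0.57/1 = 0.5700; mean within-Aut = 1.60/3 = 0.5333.
Geometric mean = √(0.5700 × 0.5333) = 0.5513.
HTMT = 0.2017 / 0.5513 = 0.366.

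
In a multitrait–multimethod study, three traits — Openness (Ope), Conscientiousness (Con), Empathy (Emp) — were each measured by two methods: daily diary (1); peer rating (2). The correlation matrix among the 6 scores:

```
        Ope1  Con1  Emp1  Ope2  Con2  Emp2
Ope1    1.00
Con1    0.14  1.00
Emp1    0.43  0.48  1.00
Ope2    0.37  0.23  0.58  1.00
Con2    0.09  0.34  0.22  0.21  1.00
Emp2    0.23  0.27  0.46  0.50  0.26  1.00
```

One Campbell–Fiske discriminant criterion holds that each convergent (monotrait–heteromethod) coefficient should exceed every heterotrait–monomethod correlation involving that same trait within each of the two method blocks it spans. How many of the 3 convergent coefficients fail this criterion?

Each convergent coefficient versus the relevant comparison correlations:
Ope (methods 1·2): 0.37 vs {0.14, 0.21, 0.43, 0.50} → fail.
Con (methods 1·2): 0.34 vs {0.14, 0.21, 0.48, 0.26} → fail.
Emp (methods 1·2): 0.46 vs {0.43, 0.50, 0.48, 0.26} → fail.
3 of 3 fail.

3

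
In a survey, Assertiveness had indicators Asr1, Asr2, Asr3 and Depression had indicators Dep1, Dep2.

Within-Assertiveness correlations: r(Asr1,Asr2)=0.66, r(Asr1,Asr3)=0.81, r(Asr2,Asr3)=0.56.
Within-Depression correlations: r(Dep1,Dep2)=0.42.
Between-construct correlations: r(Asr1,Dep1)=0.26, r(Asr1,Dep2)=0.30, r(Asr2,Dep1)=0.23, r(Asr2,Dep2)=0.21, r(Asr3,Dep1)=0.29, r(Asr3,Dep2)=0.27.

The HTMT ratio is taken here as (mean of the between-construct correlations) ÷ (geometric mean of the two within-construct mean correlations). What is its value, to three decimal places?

Mean between = 1.56/6 = 0.2600.
Mean within-Asr = 2.03/3 = 0.6767; mean within-Dep = 0.42/1 = 0.4200.
Geometric mean = √(0.6767 × 0.4200) = 0.5331.
HTMT = 0.2600 / 0.5331 = 0.488.

0.488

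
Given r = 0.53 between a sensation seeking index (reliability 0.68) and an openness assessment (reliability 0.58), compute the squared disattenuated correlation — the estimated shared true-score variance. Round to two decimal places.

Disattenuated r = 0.53 / √(0.68 × 0.58) = 0.53 / 0.6280 = 0.8439.
Shared true-score variance = 0.8439² = 0.7122 ≈ 0.71.

0.71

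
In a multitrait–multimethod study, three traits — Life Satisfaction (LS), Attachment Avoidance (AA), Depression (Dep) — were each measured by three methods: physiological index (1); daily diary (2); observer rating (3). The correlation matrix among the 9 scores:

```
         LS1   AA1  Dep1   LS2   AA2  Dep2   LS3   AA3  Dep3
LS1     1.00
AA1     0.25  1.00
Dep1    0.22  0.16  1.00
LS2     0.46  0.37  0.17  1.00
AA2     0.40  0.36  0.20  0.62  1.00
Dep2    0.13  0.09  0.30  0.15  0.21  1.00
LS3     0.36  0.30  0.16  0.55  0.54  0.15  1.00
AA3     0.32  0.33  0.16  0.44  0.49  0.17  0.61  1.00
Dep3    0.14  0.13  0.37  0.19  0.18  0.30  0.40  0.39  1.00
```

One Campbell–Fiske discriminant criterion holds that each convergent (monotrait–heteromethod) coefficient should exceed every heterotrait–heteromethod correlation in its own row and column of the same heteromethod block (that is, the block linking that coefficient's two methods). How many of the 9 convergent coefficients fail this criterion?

2

Checking each validity diagonal entry against its comparison values:
LS (methods 1·2): 0.46 vs {0.40, 0.37, 0.13, 0.17} → pass.
LS (methods 1·3): 0.36 vs {0.32, 0.30, 0.14, 0.16} → pass.
LS (methods 2·3): 0.55 vs {0.44, 0.54, 0.19, 0.15} → pass.
AA (methods 1·2): 0.36 vs {0.37, 0.40, 0.09, 0.20} → fail.
AA (methods 1·3): 0.33 vs {0.30, 0.32, 0.13, 0.16} → pass.
AA (methods 2·3): 0.49 vs {0.54, 0.44, 0.18, 0.17} → fail.
Dep (methods 1·2): 0.30 vs {0.17, 0.13, 0.20, 0.09} → pass.
Dep (methods 1·3): 0.37 vs {0.16, 0.14, 0.16, 0.13} → pass.
Dep (methods 2·3): 0.30 vs {0.15, 0.19, 0.17, 0.18} → pass.
2 of 9 fail.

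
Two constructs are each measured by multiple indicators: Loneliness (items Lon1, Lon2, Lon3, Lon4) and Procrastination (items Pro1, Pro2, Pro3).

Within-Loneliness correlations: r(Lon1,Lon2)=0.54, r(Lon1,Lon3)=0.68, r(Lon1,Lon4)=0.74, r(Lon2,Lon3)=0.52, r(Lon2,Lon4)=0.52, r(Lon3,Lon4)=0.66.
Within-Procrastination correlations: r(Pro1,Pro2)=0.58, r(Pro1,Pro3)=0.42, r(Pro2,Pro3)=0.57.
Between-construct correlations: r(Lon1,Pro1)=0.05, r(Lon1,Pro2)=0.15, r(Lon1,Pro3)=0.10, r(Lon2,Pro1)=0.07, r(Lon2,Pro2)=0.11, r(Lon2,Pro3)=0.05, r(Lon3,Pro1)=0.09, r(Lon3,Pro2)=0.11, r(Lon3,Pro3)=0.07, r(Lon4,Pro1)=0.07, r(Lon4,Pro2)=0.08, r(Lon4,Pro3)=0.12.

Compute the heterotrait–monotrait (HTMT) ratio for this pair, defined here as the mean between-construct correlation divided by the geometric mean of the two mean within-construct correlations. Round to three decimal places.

0.158

Between-construct mean = 1.07/12 = 0.0892.
Mean within-Lon = 3.66/6 = 0.6100; mean within-Pro = 1.57/3 = 0.5233.
Geometric mean = √(0.6100 × 0.5233) = 0.5650.
HTMT = 0.0892 / 0.5650 = 0.158.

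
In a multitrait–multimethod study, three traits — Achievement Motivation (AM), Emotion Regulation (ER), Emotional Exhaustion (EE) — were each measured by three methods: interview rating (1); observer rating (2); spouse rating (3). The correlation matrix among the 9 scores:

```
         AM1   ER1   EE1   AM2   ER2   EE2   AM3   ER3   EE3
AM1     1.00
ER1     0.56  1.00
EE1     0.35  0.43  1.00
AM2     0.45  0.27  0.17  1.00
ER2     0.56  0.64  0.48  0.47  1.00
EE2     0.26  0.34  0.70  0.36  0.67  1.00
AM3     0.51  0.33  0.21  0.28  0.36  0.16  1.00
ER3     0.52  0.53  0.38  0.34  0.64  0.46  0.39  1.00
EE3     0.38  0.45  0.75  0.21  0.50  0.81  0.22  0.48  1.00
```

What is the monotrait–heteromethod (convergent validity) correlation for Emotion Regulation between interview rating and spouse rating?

Same trait (ER), different methods: r(ER1, ER3) = 0.53.

0.53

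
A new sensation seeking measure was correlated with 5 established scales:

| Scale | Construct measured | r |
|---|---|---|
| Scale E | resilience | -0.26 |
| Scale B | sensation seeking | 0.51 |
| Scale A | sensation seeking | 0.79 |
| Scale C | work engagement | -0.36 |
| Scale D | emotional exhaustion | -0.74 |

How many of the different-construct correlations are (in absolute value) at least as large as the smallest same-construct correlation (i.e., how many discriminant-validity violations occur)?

1

Convergent (same construct = sensation seeking): Scale B, Scale A.
Smallest convergent = 0.51. Discriminant |r|: 0.26, 0.36, 0.74; count ≥ 0.51 → 1.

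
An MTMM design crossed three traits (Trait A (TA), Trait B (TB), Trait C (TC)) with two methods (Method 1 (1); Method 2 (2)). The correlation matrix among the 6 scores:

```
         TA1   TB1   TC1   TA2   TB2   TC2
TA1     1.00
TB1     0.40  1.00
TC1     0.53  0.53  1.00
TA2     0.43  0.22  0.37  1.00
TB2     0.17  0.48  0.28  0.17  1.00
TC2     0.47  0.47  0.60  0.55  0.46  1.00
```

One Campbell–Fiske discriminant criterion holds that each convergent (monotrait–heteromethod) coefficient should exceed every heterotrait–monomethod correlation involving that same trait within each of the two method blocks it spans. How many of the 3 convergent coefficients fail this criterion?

Convergent coefficients and their comparison sets:
TA (methods 1·2): 0.43 vs {0.40, 0.17, 0.53, 0.55} → fail.
TB (methods 1·2): 0.48 vs {0.40, 0.17, 0.53, 0.46} → fail.
TC (methods 1·2): 0.60 vs {0.53, 0.55, 0.53, 0.46} → pass.
2 of 3 fail.

2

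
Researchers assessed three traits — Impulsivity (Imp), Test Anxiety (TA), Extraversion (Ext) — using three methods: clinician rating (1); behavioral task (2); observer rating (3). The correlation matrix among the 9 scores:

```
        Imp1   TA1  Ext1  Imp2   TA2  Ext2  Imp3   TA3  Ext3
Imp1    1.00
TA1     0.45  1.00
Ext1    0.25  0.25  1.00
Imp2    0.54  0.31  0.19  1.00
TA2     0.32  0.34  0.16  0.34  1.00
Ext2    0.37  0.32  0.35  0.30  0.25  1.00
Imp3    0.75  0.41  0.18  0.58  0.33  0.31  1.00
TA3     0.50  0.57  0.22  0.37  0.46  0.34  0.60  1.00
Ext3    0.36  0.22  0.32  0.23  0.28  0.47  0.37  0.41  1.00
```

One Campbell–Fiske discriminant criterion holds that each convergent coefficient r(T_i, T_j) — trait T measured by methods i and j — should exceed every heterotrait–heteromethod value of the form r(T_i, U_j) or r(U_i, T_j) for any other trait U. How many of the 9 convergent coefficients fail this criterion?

Checking each validity diagonal entry against its comparison values:
Imp (methods 1·2): 0.54 vs {0.32, 0.31, 0.37, 0.19} → pass.
Imp (methods 1·3): 0.75 vs {0.50, 0.41, 0.36, 0.18} → pass.
Imp (methods 2·3): 0.58 vs {0.37, 0.33, 0.23, 0.31} → pass.
TA (methods 1·2): 0.34 vs {0.31, 0.32, 0.32, 0.16} → pass.
TA (methods 1·3): 0.57 vs {0.41, 0.50, 0.22, 0.22} → pass.
TA (methods 2·3): 0.46 vs {0.33, 0.37, 0.28, 0.34} → pass.
Ext (methods 1·2): 0.35 vs {0.19, 0.37, 0.16, 0.32} → fail.
Ext (methods 1·3): 0.32 vs {0.18, 0.36, 0.22, 0.22} → fail.
Ext (methods 2·3): 0.47 vs {0.31, 0.23, 0.34, 0.28} → pass.
2 of 9 fail.

2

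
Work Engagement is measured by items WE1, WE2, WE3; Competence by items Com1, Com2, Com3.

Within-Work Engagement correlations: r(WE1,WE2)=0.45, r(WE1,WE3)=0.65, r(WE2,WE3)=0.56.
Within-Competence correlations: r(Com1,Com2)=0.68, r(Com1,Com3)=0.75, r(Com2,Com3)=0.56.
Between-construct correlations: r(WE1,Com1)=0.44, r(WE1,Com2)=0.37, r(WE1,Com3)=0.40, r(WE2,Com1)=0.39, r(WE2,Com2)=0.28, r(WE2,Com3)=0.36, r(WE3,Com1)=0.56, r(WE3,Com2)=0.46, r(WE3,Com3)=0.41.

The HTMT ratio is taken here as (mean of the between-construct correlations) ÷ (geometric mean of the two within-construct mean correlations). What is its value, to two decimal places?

0.67

Between-construct mean = 3.67/9 = 0.4078.
Mean within-WE = 1.66/3 = 0.5533; mean within-Com = 1.99/3 = 0.6633.
Geometric mean = √(0.5533 × 0.6633) = 0.6058.
HTMT = 0.4078 / 0.6058 = 0.67.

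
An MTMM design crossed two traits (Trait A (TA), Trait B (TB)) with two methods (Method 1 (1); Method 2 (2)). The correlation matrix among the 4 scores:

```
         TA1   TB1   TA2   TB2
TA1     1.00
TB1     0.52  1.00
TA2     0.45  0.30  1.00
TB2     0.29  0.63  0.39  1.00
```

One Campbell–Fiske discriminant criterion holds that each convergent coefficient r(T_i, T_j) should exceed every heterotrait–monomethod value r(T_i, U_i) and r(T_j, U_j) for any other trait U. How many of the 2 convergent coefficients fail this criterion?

Convergent coefficients and their comparison sets:
TA (methods 1·2): 0.45 vs {0.52, 0.39} → fail.
TB (methods 1·2): 0.63 vs {0.52, 0.39} → pass.
1 of 2 fail.

1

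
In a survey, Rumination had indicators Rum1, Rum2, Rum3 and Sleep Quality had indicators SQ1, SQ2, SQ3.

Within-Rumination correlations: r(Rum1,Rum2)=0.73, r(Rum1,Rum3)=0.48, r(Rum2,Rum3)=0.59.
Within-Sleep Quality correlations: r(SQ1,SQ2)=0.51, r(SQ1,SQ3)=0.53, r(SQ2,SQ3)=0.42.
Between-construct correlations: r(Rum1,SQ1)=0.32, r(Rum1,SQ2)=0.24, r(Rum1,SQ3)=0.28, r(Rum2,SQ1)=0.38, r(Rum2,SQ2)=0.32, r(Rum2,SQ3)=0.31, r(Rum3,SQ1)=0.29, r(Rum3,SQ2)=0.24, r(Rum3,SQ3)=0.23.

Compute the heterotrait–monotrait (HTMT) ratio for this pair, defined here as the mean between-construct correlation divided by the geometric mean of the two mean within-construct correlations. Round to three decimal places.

Mean heterotrait r = 2.61/9 = 0.2900.
Mean within-Rum = 1.80/3 = 0.6000; mean within-SQ = 1.46/3 = 0.4867.
Geometric mean = √(0.6000 × 0.4867) = 0.5404.
HTMT = 0.2900 / 0.5404 = 0.537.

0.537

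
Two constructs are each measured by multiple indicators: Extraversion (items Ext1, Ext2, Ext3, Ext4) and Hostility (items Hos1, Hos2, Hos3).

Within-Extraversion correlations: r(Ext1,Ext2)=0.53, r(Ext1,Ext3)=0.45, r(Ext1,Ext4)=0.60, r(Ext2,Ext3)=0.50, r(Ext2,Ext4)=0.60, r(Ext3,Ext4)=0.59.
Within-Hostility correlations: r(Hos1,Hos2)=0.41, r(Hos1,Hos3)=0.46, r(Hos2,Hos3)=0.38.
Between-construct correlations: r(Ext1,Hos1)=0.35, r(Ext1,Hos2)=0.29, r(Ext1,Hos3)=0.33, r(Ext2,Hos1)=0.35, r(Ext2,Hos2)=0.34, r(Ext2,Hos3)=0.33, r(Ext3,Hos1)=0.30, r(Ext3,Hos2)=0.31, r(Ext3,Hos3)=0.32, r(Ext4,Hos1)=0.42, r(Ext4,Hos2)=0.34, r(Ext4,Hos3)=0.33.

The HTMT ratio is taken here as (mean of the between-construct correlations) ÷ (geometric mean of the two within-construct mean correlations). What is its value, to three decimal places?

0.701

Between-construct mean = 4.01/12 = 0.3342.
Mean within-Ext = 3.27/6 = 0.5450; mean within-Hos = 1.25/3 = 0.4167.
Geometric mean = √(0.5450 × 0.4167) = 0.4766.
HTMT = 0.3342 / 0.4766 = 0.701.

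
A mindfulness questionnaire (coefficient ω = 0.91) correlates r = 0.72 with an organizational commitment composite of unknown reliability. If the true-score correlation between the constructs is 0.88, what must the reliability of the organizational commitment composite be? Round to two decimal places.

r_true = r_obs / √(r_xx · r_yy) ⇒ 0.88 = 0.72 / √(0.91 · r_yy).
√(0.91 · r_yy) = 0.72 / 0.88 = 0.8182; 0.91 · r_yy = 0.6695; r_yy = 0.6695 / 0.91 ≈ 0.74.

0.74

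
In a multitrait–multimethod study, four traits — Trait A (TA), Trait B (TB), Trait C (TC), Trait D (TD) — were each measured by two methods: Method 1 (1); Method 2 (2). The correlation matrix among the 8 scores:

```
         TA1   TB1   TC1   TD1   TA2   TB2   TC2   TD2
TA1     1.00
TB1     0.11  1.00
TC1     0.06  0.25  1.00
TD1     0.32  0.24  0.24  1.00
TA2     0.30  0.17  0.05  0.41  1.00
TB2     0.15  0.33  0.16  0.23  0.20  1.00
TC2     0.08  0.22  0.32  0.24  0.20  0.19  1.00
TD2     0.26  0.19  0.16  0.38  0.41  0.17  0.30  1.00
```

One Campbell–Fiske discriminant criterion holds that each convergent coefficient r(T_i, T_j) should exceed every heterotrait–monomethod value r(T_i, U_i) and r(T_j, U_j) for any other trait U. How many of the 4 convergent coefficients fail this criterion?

Each convergent coefficient versus the relevant comparison correlations:
TA (methods 1·2): 0.30 vs {0.11, 0.20, 0.06, 0.20, 0.32, 0.41} → fail.
TB (methods 1·2): 0.33 vs {0.11, 0.20, 0.25, 0.19, 0.24, 0.17} → pass.
TC (methods 1·2): 0.32 vs {0.06, 0.20, 0.25, 0.19, 0.24, 0.30} → pass.
TD (methods 1·2): 0.38 vs {0.32, 0.41, 0.24, 0.17, 0.24, 0.30} → fail.
2 of 4 fail.

2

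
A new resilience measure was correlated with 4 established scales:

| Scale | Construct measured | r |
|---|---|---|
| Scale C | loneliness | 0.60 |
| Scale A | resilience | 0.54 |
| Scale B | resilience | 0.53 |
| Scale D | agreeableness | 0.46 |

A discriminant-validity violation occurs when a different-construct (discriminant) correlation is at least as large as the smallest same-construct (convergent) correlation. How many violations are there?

Convergent (same construct = resilience): Scale A, Scale B.
Smallest convergent = 0.53. Discriminant values: 0.60, 0.46; count ≥ 0.53 → 1.

1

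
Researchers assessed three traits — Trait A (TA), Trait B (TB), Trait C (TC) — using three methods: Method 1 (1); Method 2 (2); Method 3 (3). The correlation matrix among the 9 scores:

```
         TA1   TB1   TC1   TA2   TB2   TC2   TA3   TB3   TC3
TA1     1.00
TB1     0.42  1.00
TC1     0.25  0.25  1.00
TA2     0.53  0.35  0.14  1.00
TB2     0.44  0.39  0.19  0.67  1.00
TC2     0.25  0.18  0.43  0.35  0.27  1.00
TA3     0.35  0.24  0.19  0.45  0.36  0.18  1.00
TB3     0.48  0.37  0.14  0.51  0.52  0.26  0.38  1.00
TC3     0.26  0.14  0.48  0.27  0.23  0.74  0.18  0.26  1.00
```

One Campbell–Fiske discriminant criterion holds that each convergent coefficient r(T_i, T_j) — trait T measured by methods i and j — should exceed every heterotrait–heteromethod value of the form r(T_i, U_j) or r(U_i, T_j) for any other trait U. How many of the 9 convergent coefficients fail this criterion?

4

Checking each validity diagonal entry against its comparison values:
TA (methods 1·2): 0.53 vs {0.44, 0.35, 0.25, 0.14} → pass.
TA (methods 1·3): 0.35 vs {0.48, 0.24, 0.26, 0.19} → fail.
TA (methods 2·3): 0.45 vs {0.51, 0.36, 0.27, 0.18} → fail.
TB (methods 1·2): 0.39 vs {0.35, 0.44, 0.18, 0.19} → fail.
TB (methods 1·3): 0.37 vs {0.24, 0.48, 0.14, 0.14} → fail.
TB (methods 2·3): 0.52 vs {0.36, 0.51, 0.23, 0.26} → pass.
TC (methods 1·2): 0.43 vs {0.14, 0.25, 0.19, 0.18} → pass.
TC (methods 1·3): 0.48 vs {0.19, 0.26, 0.14, 0.14} → pass.
TC (methods 2·3): 0.74 vs {0.18, 0.27, 0.26, 0.23} → pass.
4 of 9 fail.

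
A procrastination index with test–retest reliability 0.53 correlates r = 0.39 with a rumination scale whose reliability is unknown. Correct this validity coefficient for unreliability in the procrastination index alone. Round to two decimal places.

0.54

Single correction: r_c = r_obs / √r_xx = 0.39 / √0.53 = 0.39 / 0.7280 ≈ 0.54.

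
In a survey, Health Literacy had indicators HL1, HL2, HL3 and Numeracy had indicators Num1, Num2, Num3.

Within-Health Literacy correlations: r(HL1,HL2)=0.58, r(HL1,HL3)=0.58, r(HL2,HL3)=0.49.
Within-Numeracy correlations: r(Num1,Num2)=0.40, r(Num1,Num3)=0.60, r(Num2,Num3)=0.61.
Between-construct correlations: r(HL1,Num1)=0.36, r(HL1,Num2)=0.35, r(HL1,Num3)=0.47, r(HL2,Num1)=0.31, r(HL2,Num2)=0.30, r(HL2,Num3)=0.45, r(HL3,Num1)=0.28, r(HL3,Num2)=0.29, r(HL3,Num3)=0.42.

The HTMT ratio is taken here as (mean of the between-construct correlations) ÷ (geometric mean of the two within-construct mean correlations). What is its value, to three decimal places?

0.661

Mean heterotrait r = 3.23/9 = 0.3589.
Mean within-HL = 1.65/3 = 0.5500; mean within-Num = 1.61/3 = 0.5367.
Geometric mean = √(0.5500 × 0.5367) = 0.5433.
HTMT = 0.3589 / 0.5433 = 0.661.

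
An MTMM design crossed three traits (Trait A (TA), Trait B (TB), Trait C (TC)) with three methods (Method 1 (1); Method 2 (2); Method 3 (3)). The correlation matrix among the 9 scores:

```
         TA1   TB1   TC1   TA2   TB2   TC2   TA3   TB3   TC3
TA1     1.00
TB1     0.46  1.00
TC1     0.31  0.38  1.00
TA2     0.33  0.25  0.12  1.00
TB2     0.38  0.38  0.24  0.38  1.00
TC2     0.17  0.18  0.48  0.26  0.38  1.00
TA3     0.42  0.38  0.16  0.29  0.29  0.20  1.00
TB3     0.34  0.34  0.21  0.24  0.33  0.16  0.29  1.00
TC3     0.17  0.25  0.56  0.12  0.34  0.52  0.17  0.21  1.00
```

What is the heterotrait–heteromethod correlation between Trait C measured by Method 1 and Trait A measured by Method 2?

0.12

Different traits and methods: r(TC1, TA2) = 0.12.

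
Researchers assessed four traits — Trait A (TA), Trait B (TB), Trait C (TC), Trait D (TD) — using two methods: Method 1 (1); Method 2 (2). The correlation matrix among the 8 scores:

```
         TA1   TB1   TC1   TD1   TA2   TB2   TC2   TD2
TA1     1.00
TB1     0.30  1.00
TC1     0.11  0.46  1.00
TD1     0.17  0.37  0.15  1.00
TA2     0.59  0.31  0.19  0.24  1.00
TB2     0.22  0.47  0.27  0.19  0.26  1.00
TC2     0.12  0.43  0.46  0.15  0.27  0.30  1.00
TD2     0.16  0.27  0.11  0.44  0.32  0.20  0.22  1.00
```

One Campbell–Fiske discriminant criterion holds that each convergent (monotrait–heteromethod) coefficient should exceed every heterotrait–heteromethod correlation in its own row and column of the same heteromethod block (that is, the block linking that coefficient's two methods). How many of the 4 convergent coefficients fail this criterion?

Checking each validity diagonal entry against its comparison values:
TA (methods 1·2): 0.59 vs {0.22, 0.31, 0.12, 0.19, 0.16, 0.24} → pass.
TB (methods 1·2): 0.47 vs {0.31, 0.22, 0.43, 0.27, 0.27, 0.19} → pass.
TC (methods 1·2): 0.46 vs {0.19, 0.12, 0.27, 0.43, 0.11, 0.15} → pass.
TD (methods 1·2): 0.44 vs {0.24, 0.16, 0.19, 0.27, 0.15, 0.11} → pass.
0 of 4 fail.

0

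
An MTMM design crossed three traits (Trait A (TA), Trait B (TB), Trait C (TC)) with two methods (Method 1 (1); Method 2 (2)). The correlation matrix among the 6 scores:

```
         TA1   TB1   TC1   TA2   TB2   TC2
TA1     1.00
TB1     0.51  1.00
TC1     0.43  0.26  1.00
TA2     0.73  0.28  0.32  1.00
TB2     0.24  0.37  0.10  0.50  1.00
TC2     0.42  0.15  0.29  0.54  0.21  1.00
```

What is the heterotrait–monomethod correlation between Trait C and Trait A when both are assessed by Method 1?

Different traits, same method: r(TC1, TA1) = 0.43.

0.43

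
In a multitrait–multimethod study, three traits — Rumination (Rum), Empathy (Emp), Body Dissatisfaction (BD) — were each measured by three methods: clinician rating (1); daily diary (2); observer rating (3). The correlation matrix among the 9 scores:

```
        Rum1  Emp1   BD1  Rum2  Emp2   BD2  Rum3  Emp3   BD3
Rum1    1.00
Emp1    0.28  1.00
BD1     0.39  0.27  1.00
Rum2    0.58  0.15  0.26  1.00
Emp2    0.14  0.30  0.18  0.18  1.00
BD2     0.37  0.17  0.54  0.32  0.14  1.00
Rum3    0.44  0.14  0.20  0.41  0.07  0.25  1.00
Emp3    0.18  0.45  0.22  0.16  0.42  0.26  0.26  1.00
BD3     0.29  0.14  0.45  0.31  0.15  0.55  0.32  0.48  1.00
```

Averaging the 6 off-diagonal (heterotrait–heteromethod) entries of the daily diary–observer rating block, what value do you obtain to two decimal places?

0.20

HTHM values (method 2 × method 3): 0.16, 0.31, 0.07, 0.15, 0.25, 0.26; mean = 1.20/6 = 0.20.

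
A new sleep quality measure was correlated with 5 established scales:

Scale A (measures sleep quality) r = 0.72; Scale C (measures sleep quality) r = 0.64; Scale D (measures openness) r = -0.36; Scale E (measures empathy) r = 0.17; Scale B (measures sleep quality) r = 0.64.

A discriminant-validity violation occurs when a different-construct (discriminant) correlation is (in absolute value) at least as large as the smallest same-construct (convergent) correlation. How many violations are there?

Convergent (same construct = sleep quality): Scale A, Scale C, Scale B.
Smallest convergent = 0.64. Discriminant |r|: 0.36, 0.17; count ≥ 0.64 → 0.

0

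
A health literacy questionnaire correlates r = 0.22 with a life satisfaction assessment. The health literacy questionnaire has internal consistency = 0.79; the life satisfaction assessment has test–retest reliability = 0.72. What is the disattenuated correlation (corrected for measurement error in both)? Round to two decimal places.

r_true = r_obs / √(r_xx · r_yy) = 0.22 / √(0.79 × 0.72) = 0.22 / √0.5688 = 0.22 / 0.7542 ≈ 0.29.

0.29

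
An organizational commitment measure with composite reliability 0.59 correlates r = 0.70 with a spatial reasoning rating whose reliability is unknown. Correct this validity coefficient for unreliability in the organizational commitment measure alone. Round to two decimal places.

0.91

Single correction: r_c = r_obs / √r_xx = 0.70 / √0.59 = 0.70 / 0.7681 ≈ 0.91.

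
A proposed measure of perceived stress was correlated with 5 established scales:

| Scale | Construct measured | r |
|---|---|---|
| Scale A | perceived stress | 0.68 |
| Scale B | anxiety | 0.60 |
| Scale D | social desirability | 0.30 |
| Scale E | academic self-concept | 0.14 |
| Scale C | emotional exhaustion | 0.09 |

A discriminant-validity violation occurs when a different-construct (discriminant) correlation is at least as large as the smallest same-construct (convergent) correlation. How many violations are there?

Convergent (same construct = perceived stress): Scale A.
Smallest convergent = 0.68. Discriminant values: 0.60, 0.30, 0.14, 0.09; count ≥ 0.68 → 0.

0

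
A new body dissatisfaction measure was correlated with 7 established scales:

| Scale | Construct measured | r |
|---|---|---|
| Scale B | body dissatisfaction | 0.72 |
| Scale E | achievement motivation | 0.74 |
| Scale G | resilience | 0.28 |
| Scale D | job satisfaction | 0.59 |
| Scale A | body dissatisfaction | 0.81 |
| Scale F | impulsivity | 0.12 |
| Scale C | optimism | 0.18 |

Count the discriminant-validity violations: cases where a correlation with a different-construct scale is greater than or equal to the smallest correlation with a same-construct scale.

1

Convergent (same construct = body dissatisfaction): Scale B, Scale A.
Smallest convergent = 0.72. Discriminant values: 0.74, 0.28, 0.59, 0.12, 0.18; count ≥ 0.72 → 1.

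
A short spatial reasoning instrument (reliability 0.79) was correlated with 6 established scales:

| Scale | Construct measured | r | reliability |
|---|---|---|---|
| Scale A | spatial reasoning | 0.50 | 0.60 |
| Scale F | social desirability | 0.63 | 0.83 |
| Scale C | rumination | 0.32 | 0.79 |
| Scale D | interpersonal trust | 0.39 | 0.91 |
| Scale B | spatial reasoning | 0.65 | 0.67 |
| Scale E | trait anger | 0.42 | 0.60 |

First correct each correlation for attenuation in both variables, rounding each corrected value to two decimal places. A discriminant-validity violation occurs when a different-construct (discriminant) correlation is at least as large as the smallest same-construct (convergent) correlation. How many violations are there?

Disattenuated r (r / √(r_scale · r_new)):
  Scale A (conv): 0.50 / √(0.60·0.79) = 0.73
  Scale F (disc): 0.63 / √(0.83·0.79) = 0.78
  Scale C (disc): 0.32 / √(0.79·0.79) = 0.41
  Scale D (disc): 0.39 / √(0.91·0.79) = 0.46
  Scale B (conv): 0.65 / √(0.67·0.79) = 0.89
  Scale E (disc): 0.42 / √(0.60·0.79) = 0.61
Smallest convergent = 0.73. Discriminant values: 0.78, 0.41, 0.46, 0.61; count ≥ 0.73 → 1.

1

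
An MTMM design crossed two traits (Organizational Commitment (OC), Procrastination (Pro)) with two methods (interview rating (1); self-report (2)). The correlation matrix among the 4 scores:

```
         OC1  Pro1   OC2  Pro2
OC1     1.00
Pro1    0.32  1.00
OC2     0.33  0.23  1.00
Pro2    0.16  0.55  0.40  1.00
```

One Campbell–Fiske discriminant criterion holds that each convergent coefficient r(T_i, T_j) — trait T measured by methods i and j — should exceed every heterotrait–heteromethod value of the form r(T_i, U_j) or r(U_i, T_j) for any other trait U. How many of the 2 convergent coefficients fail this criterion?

0

Checking each validity diagonal entry against its comparison values:
OC (methods 1·2): 0.33 vs {0.16, 0.23} → pass.
Pro (methods 1·2): 0.55 vs {0.23, 0.16} → pass.
0 of 2 fail.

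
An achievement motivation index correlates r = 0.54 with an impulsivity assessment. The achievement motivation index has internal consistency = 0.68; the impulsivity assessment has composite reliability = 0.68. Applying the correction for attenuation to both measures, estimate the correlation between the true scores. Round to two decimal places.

r_true = r_obs / √(r_xx · r_yy) = 0.54 / √(0.68 × 0.68) = 0.54 / √0.4624 = 0.54 / 0.6800 ≈ 0.79.

0.79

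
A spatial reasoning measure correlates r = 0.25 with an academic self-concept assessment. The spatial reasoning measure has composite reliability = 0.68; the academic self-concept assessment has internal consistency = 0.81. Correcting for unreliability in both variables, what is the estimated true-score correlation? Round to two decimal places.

0.34

r_true = r_obs / √(r_xx · r_yy) = 0.25 / √(0.68 × 0.81) = 0.25 / √0.5508 = 0.25 / 0.7422 ≈ 0.34.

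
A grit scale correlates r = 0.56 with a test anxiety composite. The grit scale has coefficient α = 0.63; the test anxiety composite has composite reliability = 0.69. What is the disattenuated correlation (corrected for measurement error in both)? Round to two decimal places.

0.85

r_true = r_obs / √(r_xx · r_yy) = 0.56 / √(0.63 × 0.69) = 0.56 / √0.4347 = 0.56 / 0.6593 ≈ 0.85.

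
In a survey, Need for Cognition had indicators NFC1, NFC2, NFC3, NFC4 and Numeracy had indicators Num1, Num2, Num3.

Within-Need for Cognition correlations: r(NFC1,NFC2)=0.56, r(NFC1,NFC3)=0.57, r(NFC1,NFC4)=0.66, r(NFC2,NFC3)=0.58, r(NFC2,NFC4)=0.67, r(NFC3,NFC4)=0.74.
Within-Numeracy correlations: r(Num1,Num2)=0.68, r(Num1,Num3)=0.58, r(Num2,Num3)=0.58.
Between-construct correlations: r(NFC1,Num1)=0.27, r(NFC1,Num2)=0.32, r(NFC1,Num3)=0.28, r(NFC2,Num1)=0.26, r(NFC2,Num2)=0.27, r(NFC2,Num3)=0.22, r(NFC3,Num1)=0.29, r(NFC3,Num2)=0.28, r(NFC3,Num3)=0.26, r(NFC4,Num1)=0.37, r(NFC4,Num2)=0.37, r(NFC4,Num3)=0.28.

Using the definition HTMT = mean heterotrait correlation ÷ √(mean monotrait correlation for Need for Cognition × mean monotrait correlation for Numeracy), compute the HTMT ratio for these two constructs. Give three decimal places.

Mean between = 3.47/12 = 0.2892.
Mean within-NFC = 3.78/6 = 0.6300; mean within-Num = 1.84/3 = 0.6133.
Geometric mean = √(0.6300 × 0.6133) = 0.6216.
HTMT = 0.2892 / 0.6216 = 0.465.

0.465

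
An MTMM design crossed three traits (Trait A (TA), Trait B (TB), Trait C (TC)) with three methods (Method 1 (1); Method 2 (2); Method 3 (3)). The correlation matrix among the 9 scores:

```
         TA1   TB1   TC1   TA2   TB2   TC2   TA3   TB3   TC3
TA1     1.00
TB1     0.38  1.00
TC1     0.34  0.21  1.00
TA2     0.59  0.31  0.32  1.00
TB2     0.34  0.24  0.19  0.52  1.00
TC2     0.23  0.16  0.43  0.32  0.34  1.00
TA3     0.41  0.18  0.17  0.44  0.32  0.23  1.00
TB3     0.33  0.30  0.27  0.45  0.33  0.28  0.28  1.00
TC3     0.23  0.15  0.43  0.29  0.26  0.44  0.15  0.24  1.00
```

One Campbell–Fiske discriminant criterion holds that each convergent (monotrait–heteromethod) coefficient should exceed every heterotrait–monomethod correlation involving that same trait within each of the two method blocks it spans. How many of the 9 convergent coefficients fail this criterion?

4

Each convergent coefficient versus the relevant comparison correlations:
TA (methods 1·2): 0.59 vs {0.38, 0.52, 0.34, 0.32} → pass.
TA (methods 1·3): 0.41 vs {0.38, 0.28, 0.34, 0.15} → pass.
TA (methods 2·3): 0.44 vs {0.52, 0.28, 0.32, 0.15} → fail.
TB (methods 1·2): 0.24 vs {0.38, 0.52, 0.21, 0.34} → fail.
TB (methods 1·3): 0.30 vs {0.38, 0.28, 0.21, 0.24} → fail.
TB (methods 2·3): 0.33 vs {0.52, 0.28, 0.34, 0.24} → fail.
TC (methods 1·2): 0.43 vs {0.34, 0.32, 0.21, 0.34} → pass.
TC (methods 1·3): 0.43 vs {0.34, 0.15, 0.21, 0.24} → pass.
TC (methods 2·3): 0.44 vs {0.32, 0.15, 0.34, 0.24} → pass.
4 of 9 fail.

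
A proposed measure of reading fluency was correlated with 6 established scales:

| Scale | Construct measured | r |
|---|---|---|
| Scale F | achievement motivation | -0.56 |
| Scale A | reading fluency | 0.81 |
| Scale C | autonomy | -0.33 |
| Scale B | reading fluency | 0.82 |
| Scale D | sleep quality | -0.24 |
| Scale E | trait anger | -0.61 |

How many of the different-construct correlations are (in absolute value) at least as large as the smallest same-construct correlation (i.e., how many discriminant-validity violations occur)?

0

Convergent (same construct = reading fluency): Scale A, Scale B.
Smallest convergent = 0.81. Discriminant |r|: 0.56, 0.33, 0.24, 0.61; count ≥ 0.81 → 0.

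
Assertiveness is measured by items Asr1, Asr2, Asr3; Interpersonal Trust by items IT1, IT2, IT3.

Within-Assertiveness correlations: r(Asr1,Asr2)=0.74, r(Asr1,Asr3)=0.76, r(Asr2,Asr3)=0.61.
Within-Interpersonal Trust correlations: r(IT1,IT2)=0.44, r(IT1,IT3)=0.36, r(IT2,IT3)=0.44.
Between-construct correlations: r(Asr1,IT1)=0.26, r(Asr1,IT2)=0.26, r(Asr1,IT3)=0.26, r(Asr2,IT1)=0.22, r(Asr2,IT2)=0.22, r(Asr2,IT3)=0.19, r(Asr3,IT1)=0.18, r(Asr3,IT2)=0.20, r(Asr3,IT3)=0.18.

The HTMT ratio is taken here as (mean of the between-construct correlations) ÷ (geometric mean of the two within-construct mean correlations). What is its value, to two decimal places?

0.41

Mean heterotrait r = 1.97/9 = 0.2189.
Mean within-Asr = 2.11/3 = 0.7033; mean within-IT = 1.24/3 = 0.4133.
Geometric mean = √(0.7033 × 0.4133) = 0.5391.
HTMT = 0.2189 / 0.5391 = 0.41.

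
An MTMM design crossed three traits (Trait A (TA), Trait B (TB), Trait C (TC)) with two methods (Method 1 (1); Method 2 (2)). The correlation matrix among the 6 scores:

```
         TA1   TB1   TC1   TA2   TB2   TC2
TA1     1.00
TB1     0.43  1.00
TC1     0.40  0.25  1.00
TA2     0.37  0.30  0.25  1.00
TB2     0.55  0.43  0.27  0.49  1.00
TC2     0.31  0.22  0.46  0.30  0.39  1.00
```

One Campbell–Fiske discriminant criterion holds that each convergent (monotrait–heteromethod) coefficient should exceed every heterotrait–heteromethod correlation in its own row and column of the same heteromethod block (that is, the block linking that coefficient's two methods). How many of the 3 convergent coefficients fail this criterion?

2

Convergent coefficients and their comparison sets:
TA (methods 1·2): 0.37 vs {0.55, 0.30, 0.31, 0.25} → fail.
TB (methods 1·2): 0.43 vs {0.30, 0.55, 0.22, 0.27} → fail.
TC (methods 1·2): 0.46 vs {0.25, 0.31, 0.27, 0.22} → pass.
2 of 3 fail.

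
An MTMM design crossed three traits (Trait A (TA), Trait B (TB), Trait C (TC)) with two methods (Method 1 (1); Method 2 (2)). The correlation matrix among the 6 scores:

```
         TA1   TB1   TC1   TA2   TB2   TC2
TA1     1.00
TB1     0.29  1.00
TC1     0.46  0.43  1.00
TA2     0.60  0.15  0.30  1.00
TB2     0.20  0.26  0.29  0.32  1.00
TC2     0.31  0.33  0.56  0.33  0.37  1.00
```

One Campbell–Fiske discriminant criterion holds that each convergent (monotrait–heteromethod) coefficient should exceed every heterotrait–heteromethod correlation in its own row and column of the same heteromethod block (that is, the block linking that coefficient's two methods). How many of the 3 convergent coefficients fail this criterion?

1

Convergent coefficients and their comparison sets:
TA (methods 1·2): 0.60 vs {0.20, 0.15, 0.31, 0.30} → pass.
TB (methods 1·2): 0.26 vs {0.15, 0.20, 0.33, 0.29} → fail.
TC (methods 1·2): 0.56 vs {0.30, 0.31, 0.29, 0.33} → pass.
1 of 3 fail.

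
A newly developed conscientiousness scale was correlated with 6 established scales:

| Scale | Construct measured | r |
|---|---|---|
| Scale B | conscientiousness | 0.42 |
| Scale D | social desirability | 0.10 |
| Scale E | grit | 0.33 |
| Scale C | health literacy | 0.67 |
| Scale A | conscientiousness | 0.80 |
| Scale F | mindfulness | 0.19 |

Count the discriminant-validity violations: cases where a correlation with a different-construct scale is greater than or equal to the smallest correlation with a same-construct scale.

1

Convergent (same construct = conscientiousness): Scale B, Scale A.
Smallest convergent = 0.42. Discriminant values: 0.10, 0.33, 0.67, 0.19; count ≥ 0.42 → 1.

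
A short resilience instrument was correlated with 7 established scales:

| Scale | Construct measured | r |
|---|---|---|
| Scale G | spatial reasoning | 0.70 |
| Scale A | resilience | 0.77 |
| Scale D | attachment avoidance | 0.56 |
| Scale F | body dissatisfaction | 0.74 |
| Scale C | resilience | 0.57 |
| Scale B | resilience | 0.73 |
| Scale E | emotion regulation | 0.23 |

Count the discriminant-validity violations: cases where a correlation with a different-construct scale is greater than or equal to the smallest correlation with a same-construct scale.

Convergent (same construct = resilience): Scale A, Scale C, Scale B.
Smallest convergent = 0.57. Discriminant values: 0.70, 0.56, 0.74, 0.23; count ≥ 0.57 → 2.

2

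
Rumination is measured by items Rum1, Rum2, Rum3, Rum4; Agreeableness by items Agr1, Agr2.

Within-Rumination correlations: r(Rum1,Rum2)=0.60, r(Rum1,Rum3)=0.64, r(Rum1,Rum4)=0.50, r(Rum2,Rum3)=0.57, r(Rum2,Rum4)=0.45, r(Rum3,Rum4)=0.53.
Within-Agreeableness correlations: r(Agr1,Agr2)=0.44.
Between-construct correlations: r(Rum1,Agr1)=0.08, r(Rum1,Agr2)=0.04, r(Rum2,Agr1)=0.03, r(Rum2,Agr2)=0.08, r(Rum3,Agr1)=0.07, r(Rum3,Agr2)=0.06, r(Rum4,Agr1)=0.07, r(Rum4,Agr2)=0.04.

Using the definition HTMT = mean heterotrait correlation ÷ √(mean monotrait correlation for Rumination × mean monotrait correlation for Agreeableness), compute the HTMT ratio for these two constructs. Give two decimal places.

Mean between = 0.47/8 = 0.0588.
Mean within-Rum = 3.29/6 = 0.5483; mean within-Agr = 0.44/1 = 0.4400.
Geometric mean = √(0.5483 × 0.4400) = 0.4912.
HTMT = 0.0588 / 0.4912 = 0.12.

0.12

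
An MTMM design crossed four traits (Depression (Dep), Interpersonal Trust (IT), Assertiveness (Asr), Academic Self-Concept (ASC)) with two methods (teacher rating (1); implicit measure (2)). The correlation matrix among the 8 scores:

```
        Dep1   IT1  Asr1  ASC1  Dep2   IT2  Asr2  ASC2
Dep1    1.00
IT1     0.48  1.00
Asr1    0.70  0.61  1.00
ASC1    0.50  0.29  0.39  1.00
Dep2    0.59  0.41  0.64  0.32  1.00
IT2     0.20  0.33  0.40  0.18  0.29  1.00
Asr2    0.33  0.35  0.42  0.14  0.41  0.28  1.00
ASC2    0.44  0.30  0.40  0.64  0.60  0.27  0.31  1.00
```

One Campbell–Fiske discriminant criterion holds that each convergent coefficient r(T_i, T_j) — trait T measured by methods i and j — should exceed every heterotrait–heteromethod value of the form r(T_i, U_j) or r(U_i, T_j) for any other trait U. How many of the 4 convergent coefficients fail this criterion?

3

Each convergent coefficient versus the relevant comparison correlations:
Dep (methods 1·2): 0.59 vs {0.20, 0.41, 0.33, 0.64, 0.44, 0.32} → fail.
IT (methods 1·2): 0.33 vs {0.41, 0.20, 0.35, 0.40, 0.30, 0.18} → fail.
Asr (methods 1·2): 0.42 vs {0.64, 0.33, 0.40, 0.35, 0.40, 0.14} → fail.
ASC (methods 1·2): 0.64 vs {0.32, 0.44, 0.18, 0.30, 0.14, 0.40} → pass.
3 of 4 fail.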